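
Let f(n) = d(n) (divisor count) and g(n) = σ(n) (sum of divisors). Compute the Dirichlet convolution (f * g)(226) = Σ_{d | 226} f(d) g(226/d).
(d * σ)(226) = 580

Divisors of 226: [1, 2, 113, 226]. For each d | 226:
  d = 1: d(1) · σ(226/1) = 1 · 342 = 342
  d = 2: d(2) · σ(226/2) = 2 · 114 = 228
  d = 113: d(113) · σ(226/113) = 2 · 3 = 6
  d = 226: d(226) · σ(226/226) = 4 · 1 = 4
Summing: (d * σ)(226) = 342 + 228 + 6 + 4 = 580.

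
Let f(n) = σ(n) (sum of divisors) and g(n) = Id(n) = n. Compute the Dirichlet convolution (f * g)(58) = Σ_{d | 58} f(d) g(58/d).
(σ * Id)(58) = 295

Divisors of 58: [1, 2, 29, 58]. For each d | 58:
  d = 1: σ(1) · Id(58/1) = 1 · 58 = 58
  d = 2: σ(2) · Id(58/2) = 3 · 29 = 87
  d = 29: σ(29) · Id(58/29) = 30 · 2 = 60
  d = 58: σ(58) · Id(58/58) = 90 · 1 = 90
Summing: (σ * Id)(58) = 58 + 87 + 60 + 90 = 295.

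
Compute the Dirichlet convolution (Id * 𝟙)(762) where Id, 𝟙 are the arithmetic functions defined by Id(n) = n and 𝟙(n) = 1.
(Id * 𝟙)(762) = 1536

Divisors of 762: [1, 2, 3, 6, 127, 254, 381, 762]. For each d | 762:
  d = 1: Id(1) · 𝟙(762/1) = 1 · 1 = 1
  d = 2: Id(2) · 𝟙(762/2) = 2 · 1 = 2
  d = 3: Id(3) · 𝟙(762/3) = 3 · 1 = 3
  d = 6: Id(6) · 𝟙(762/6) = 6 · 1 = 6
  d = 127: Id(127) · 𝟙(762/127) = 127 · 1 = 127
  d = 254: Id(254) · 𝟙(762/254) = 254 · 1 = 254
  d = 381: Id(381) · 𝟙(762/381) = 381 · 1 = 381
  d = 762: Id(762) · 𝟙(762/762) = 762 · 1 = 762
Summing: (Id * 𝟙)(762) = 1 + 2 + 3 + 6 + 127 + 254 + 381 + 762 = 1536.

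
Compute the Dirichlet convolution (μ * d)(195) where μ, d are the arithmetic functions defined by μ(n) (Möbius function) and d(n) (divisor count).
(μ * d)(195) = 1

Divisors of 195: [1, 3, 5, 13, 15, 39, 65, 195]. For each d | 195:
  d = 1: μ(1) · d(195/1) = 1 · 8 = 8
  d = 3: μ(3) · d(195/3) = -1 · 4 = -4
  d = 5: μ(5) · d(195/5) = -1 · 4 = -4
  d = 13: μ(13) · d(195/13) = -1 · 4 = -4
  d = 15: μ(15) · d(195/15) = 1 · 2 = 2
  d = 39: μ(39) · d(195/39) = 1 · 2 = 2
  d = 65: μ(65) · d(195/65) = 1 · 2 = 2
  d = 195: μ(195) · d(195/195) = -1 · 1 = -1
Summing: (μ * d)(195) = 8 + -4 + -4 + -4 + 2 + 2 + 2 + -1 = 1.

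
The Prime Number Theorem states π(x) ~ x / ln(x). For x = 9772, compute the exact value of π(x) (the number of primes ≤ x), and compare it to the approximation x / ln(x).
π(9772) = 1205;  x/ln(x) ≈ 1063.64;  relative error ≈ 11.73%.

Directly count primes up to 9772: π(9772) = 1205. The PNT approximation gives 9772/ln(9772) ≈ 9772/9.18728 ≈ 1063.64. Relative error (π(x) − x/ln(x)) / π(x) ≈ 11.73%; the approximation is known to undercount slightly (Li(x) is a better estimate).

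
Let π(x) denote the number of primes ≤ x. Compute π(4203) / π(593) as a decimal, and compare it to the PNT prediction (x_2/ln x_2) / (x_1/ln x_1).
π(4203)/π(593) = 575/108 ≈ 5.3241;  PNT prediction ≈ 5.4241.

π(593) = 108 and π(4203) = 575, so π(4203)/π(593) ≈ 5.3241. The PNT-predicted ratio is (4203/ln(4203)) / (593/ln(593)) ≈ 5.4241. The two agree to within a few percent, as expected.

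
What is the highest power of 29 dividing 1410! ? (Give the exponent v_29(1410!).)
v_29(1410!) = 49

Legendre's formula: v_p(n!) = Σ_{k ≥ 1} ⌊n / p^k⌋. For p = 29, n = 1410, the terms are:
  ⌊1410/29^1⌋ = ⌊1410/29⌋ = 48
  ⌊1410/29^2⌋ = ⌊1410/841⌋ = 1
(the next term ⌊1410/29^3⌋ = 0, terminating the sum). Summing: v_29(1410!) = 48 + 1 = 49.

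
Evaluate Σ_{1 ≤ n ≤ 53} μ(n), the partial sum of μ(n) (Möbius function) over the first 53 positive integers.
Σ_{n ≤ 53} μ(n) = -3

Compute μ(n) for each 1 ≤ n ≤ 53: μ(1) = 1, μ(2) = -1, μ(3) = -1, μ(4) = 0, μ(5) = -1, μ(6) = 1, μ(7) = -1, μ(8) = 0, μ(9) = 0, μ(10) = 1, μ(11) = -1, μ(12) = 0, μ(13) = -1, μ(14) = 1, μ(15) = 1, μ(16) = 0, μ(17) = -1, μ(18) = 0, μ(19) = -1, μ(20) = 0, μ(21) = 1, μ(22) = 1, μ(23) = -1, μ(24) = 0, μ(25) = 0, μ(26) = 1, μ(27) = 0, μ(28) = 0, μ(29) = -1, μ(30) = -1, μ(31) = -1, μ(32) = 0, μ(33) = 1, μ(34) = 1, μ(35) = 1, μ(36) = 0, μ(37) = -1, μ(38) = 1, μ(39) = 1, μ(40) = 0, μ(41) = -1, μ(42) = -1, μ(43) = -1, μ(44) = 0, μ(45) = 0, μ(46) = 1, μ(47) = -1, μ(48) = 0, μ(49) = 0, μ(50) = 0, μ(51) = 1, μ(52) = 0, μ(53) = -1. Summing all 53 values: -3. (Mertens function M(x) = Σ_{n ≤ x} μ(n); on average M(x) should be small (PNT ⟺ M(x) = o(x)).)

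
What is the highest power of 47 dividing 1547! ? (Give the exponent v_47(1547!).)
v_47(1547!) = 32

Legendre's formula: v_p(n!) = Σ_{k ≥ 1} ⌊n / p^k⌋. For p = 47, n = 1547, the terms are:
  ⌊1547/47^1⌋ = ⌊1547/47⌋ = 32
(the next term ⌊1547/47^2⌋ = 0, terminating the sum). Summing: v_47(1547!) = 32 = 32.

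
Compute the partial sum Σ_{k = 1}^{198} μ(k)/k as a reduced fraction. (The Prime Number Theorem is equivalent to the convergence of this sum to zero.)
Σ μ(k)/k = -10619956756869560313065816620548852142822454316540788251493888218559666579195/412585138412243404033282153204433423786722919328407878608465087271542530344602

Values of μ(k) for 1 ≤ k ≤ 198: μ(1) = 1, μ(2) = -1, μ(3) = -1, μ(5) = -1, μ(6) = 1, μ(7) = -1, μ(10) = 1, μ(11) = -1, μ(13) = -1, μ(14) = 1, μ(15) = 1, μ(17) = -1, μ(19) = -1, μ(21) = 1, μ(22) = 1, μ(23) = -1, μ(26) = 1, μ(29) = -1, μ(30) = -1, μ(31) = -1, μ(33) = 1, μ(34) = 1, μ(35) = 1, μ(37) = -1, μ(38) = 1, μ(39) = 1, μ(41) = -1, μ(42) = -1, μ(43) = -1, μ(46) = 1, μ(47) = -1, μ(51) = 1, μ(53) = -1, μ(55) = 1, μ(57) = 1, μ(58) = 1, μ(59) = -1, μ(61) = -1, μ(62) = 1, μ(65) = 1, μ(66) = -1, μ(67) = -1, μ(69) = 1, μ(70) = -1, μ(71) = -1, μ(73) = -1, μ(74) = 1, μ(77) = 1, μ(78) = -1, μ(79) = -1, μ(82) = 1, μ(83) = -1, μ(85) = 1, μ(86) = 1, μ(87) = 1, μ(89) = -1, μ(91) = 1, μ(93) = 1, μ(94) = 1, μ(95) = 1, μ(97) = -1, μ(101) = -1, μ(102) = -1, μ(103) = -1, μ(105) = -1, μ(106) = 1, μ(107) = -1, μ(109) = -1, μ(110) = -1, μ(111) = 1, μ(113) = -1, μ(114) = -1, μ(115) = 1, μ(118) = 1, μ(119) = 1, μ(122) = 1, μ(123) = 1, μ(127) = -1, μ(129) = 1, μ(130) = -1, μ(131) = -1, μ(133) = 1, μ(134) = 1, μ(137) = -1, μ(138) = -1, μ(139) = -1, μ(141) = 1, μ(142) = 1, μ(143) = 1, μ(145) = 1, μ(146) = 1, μ(149) = -1, μ(151) = -1, μ(154) = -1, μ(155) = 1, μ(157) = -1, μ(158) = 1, μ(159) = 1, μ(161) = 1, μ(163) = -1, μ(165) = -1, μ(166) = 1, μ(167) = -1, μ(170) = -1, μ(173) = -1, μ(174) = -1, μ(177) = 1, μ(178) = 1, μ(179) = -1, μ(181) = -1, μ(182) = -1, μ(183) = 1, μ(185) = 1, μ(186) = -1, μ(187) = 1, μ(190) = -1, μ(191) = -1, μ(193) = -1, μ(194) = 1, μ(195) = -1, μ(197) = -1, with μ = 0 on non-squarefree integers. Summing μ(k)/k for k where μ(k) ≠ 0 gives -10619956756869560313065816620548852142822454316540788251493888218559666579195/412585138412243404033282153204433423786722919328407878608465087271542530344602 ≈ -0.0257. (PNT ⟺ this sum → 0 as n → ∞.)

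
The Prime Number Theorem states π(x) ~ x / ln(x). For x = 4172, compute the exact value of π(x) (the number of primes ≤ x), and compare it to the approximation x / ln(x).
π(4172) = 573;  x/ln(x) ≈ 500.47;  relative error ≈ 12.66%.

Directly count primes up to 4172: π(4172) = 573. The PNT approximation gives 4172/ln(4172) ≈ 4172/8.33615 ≈ 500.47. Relative error (π(x) − x/ln(x)) / π(x) ≈ 12.66%; the approximation is known to undercount slightly (Li(x) is a better estimate).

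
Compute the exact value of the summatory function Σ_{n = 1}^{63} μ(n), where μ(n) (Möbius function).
Σ_{n ≤ 63} μ(n) = -1

Compute μ(n) for each 1 ≤ n ≤ 63: μ(1) = 1, μ(2) = -1, μ(3) = -1, μ(4) = 0, μ(5) = -1, μ(6) = 1, μ(7) = -1, μ(8) = 0, μ(9) = 0, μ(10) = 1, μ(11) = -1, μ(12) = 0, μ(13) = -1, μ(14) = 1, μ(15) = 1, μ(16) = 0, μ(17) = -1, μ(18) = 0, μ(19) = -1, μ(20) = 0, μ(21) = 1, μ(22) = 1, μ(23) = -1, μ(24) = 0, μ(25) = 0, μ(26) = 1, μ(27) = 0, μ(28) = 0, μ(29) = -1, μ(30) = -1, μ(31) = -1, μ(32) = 0, μ(33) = 1, μ(34) = 1, μ(35) = 1, μ(36) = 0, μ(37) = -1, μ(38) = 1, μ(39) = 1, μ(40) = 0, μ(41) = -1, μ(42) = -1, μ(43) = -1, μ(44) = 0, μ(45) = 0, μ(46) = 1, μ(47) = -1, μ(48) = 0, μ(49) = 0, μ(50) = 0, μ(51) = 1, μ(52) = 0, μ(53) = -1, μ(54) = 0, μ(55) = 1, μ(56) = 0, μ(57) = 1, μ(58) = 1, μ(59) = -1, μ(60) = 0, μ(61) = -1, μ(62) = 1, μ(63) = 0. Summing all 63 values: -1. (Mertens function M(x) = Σ_{n ≤ x} μ(n); on average M(x) should be small (PNT ⟺ M(x) = o(x)).)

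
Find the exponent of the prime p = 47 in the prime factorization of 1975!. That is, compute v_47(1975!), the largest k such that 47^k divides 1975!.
v_47(1975!) = 42

Legendre's formula: v_p(n!) = Σ_{k ≥ 1} ⌊n / p^k⌋. For p = 47, n = 1975, the terms are:
  ⌊1975/47^1⌋ = ⌊1975/47⌋ = 42
(the next term ⌊1975/47^2⌋ = 0, terminating the sum). Summing: v_47(1975!) = 42 = 42.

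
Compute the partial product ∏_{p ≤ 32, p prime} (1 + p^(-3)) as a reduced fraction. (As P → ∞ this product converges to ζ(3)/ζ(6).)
∏ = 123276368443014873612288/104343309932640260237195

The primes p ≤ 32 are [2, 3, 5, 7, 11, 13, 17, 19, 23, 29, 31]. For each, (1 + 1/p^3) = (p^3 + 1)/p^3. Multiplying these fractions over p ∈ [2, 3, 5, 7, 11, 13, 17, 19, 23, 29, 31] gives 123276368443014873612288/104343309932640260237195. (In the limit P → ∞ this tends to ζ(3)/ζ(6).)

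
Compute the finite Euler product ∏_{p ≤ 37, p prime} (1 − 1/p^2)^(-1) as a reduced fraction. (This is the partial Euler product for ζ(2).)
∏ = 5974606913975783369/3652034743605657600

The primes p ≤ 37 are [2, 3, 5, 7, 11, 13, 17, 19, 23, 29, 31, 37]. For each prime, (1 − 1/p^2)^(-1) = p^2 / (p^2 − 1). The product is (1 − 1/2^2)^(-1), (1 − 1/3^2)^(-1), (1 − 1/5^2)^(-1), (1 − 1/7^2)^(-1), (1 − 1/11^2)^(-1), (1 − 1/13^2)^(-1), (1 − 1/17^2)^(-1), (1 − 1/19^2)^(-1), (1 − 1/23^2)^(-1), (1 − 1/29^2)^(-1), (1 − 1/31^2)^(-1), (1 − 1/37^2)^(-1) = ∏ p^2 / (p^2 − 1) = 5974606913975783369/3652034743605657600.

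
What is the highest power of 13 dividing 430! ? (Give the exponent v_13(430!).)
v_13(430!) = 35

Legendre's formula: v_p(n!) = Σ_{k ≥ 1} ⌊n / p^k⌋. For p = 13, n = 430, the terms are:
  ⌊430/13^1⌋ = ⌊430/13⌋ = 33
  ⌊430/13^2⌋ = ⌊430/169⌋ = 2
(the next term ⌊430/13^3⌋ = 0, terminating the sum). Summing: v_13(430!) = 33 + 2 = 35.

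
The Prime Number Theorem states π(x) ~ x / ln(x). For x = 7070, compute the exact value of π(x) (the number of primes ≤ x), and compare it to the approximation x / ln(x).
π(7070) = 908;  x/ln(x) ≈ 797.64;  relative error ≈ 12.15%.

Directly count primes up to 7070: π(7070) = 908. The PNT approximation gives 7070/ln(7070) ≈ 7070/8.86362 ≈ 797.64. Relative error (π(x) − x/ln(x)) / π(x) ≈ 12.15%; the approximation is known to undercount slightly (Li(x) is a better estimate).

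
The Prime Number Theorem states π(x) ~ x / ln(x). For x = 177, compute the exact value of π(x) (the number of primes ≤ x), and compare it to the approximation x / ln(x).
π(177) = 40;  x/ln(x) ≈ 34.20;  relative error ≈ 14.51%.

Directly count primes up to 177: π(177) = 40. The PNT approximation gives 177/ln(177) ≈ 177/5.17615 ≈ 34.20. Relative error (π(x) − x/ln(x)) / π(x) ≈ 14.51%; the approximation is known to undercount slightly (Li(x) is a better estimate).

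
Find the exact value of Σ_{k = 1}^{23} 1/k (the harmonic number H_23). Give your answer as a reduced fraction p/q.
H_23 = 444316699/118982864

Direct summation: H_23 = 1 + 1/2 + ... + 1/23. The least common denominator is lcm(1, ..., 23) = 5354228880; over this denominator the numerator is 5354228880 + 2677114440 + 1784742960 + 1338557220 + 1070845776 + 892371480 + 764889840 + 669278610 + 594914320 + 535422888 + 486748080 + 446185740 + 411863760 + 382444920 + 356948592 + 334639305 + 314954640 + 297457160 + 281801520 + 267711444 + 254963280 + 243374040 + 232792560 = 19994251455, so H_23 = 19994251455/5354228880; reducing by gcd(19994251455, 5354228880) = 45 gives 444316699/118982864 ≈ 3.73429. (The PNT-adjacent estimate ln(23) + γ ≈ 3.71271 matches within O(1/n).)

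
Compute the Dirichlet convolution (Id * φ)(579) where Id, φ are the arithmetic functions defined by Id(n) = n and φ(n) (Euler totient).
(Id * φ)(579) = 1925

Divisors of 579: [1, 3, 193, 579]. For each d | 579:
  d = 1: Id(1) · φ(579/1) = 1 · 384 = 384
  d = 3: Id(3) · φ(579/3) = 3 · 192 = 576
  d = 193: Id(193) · φ(579/193) = 193 · 2 = 386
  d = 579: Id(579) · φ(579/579) = 579 · 1 = 579
Summing: (Id * φ)(579) = 384 + 576 + 386 + 579 = 1925.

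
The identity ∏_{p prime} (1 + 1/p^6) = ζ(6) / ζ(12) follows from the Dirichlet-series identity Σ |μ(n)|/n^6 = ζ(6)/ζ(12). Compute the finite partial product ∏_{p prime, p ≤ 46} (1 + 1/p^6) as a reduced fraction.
∏ = 1359712698137872510059489328104656331148295030771712937358491632747920000/1336862024495300077504819810119357413472366273194284637902602168232026717

The primes p ≤ 46 are [2, 3, 5, 7, 11, 13, 17, 19, 23, 29, 31, 37, 41, 43]. For each, (1 + 1/p^6) = (p^6 + 1)/p^6. Multiplying these fractions over p ∈ [2, 3, 5, 7, 11, 13, 17, 19, 23, 29, 31, 37, 41, 43] gives 1359712698137872510059489328104656331148295030771712937358491632747920000/1336862024495300077504819810119357413472366273194284637902602168232026717. (In the limit P → ∞ this tends to ζ(6)/ζ(12).)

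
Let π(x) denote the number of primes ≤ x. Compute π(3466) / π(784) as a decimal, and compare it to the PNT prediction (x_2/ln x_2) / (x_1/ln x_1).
π(3466)/π(784) = 485/137 ≈ 3.5401;  PNT prediction ≈ 3.6147.

π(784) = 137 and π(3466) = 485, so π(3466)/π(784) ≈ 3.5401. The PNT-predicted ratio is (3466/ln(3466)) / (784/ln(784)) ≈ 3.6147. The two agree to within a few percent, as expected.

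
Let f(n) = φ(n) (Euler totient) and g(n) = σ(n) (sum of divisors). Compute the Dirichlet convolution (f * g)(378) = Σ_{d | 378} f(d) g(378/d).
(φ * σ)(378) = 6048

Divisors of 378: [1, 2, 3, 6, 7, 9, 14, 18, 21, 27, 42, 54, 63, 126, 189, 378]. For each d | 378:
  d = 1: φ(1) · σ(378/1) = 1 · 960 = 960
  d = 2: φ(2) · σ(378/2) = 1 · 320 = 320
  d = 3: φ(3) · σ(378/3) = 2 · 312 = 624
  d = 6: φ(6) · σ(378/6) = 2 · 104 = 208
  d = 7: φ(7) · σ(378/7) = 6 · 120 = 720
  d = 9: φ(9) · σ(378/9) = 6 · 96 = 576
  d = 14: φ(14) · σ(378/14) = 6 · 40 = 240
  d = 18: φ(18) · σ(378/18) = 6 · 32 = 192
  d = 21: φ(21) · σ(378/21) = 12 · 39 = 468
  d = 27: φ(27) · σ(378/27) = 18 · 24 = 432
  d = 42: φ(42) · σ(378/42) = 12 · 13 = 156
  d = 54: φ(54) · σ(378/54) = 18 · 8 = 144
  d = 63: φ(63) · σ(378/63) = 36 · 12 = 432
  d = 126: φ(126) · σ(378/126) = 36 · 4 = 144
  d = 189: φ(189) · σ(378/189) = 108 · 3 = 324
  d = 378: φ(378) · σ(378/378) = 108 · 1 = 108
Summing: (φ * σ)(378) = 960 + 320 + 624 + 208 + 720 + 576 + 240 + 192 + 468 + 432 + 156 + 144 + 432 + 144 + 324 + 108 = 6048.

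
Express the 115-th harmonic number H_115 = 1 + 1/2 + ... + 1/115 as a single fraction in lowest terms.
H_115 = 92573227274776723505600817476549419778817513966049/17379782769567790172972927968296006432665936992320

Direct summation: H_115 = 1 + 1/2 + ... + 1/115. The least common denominator is lcm(1, ..., 115) = 955888052326228459513511038256280353796626534577600; over this denominator the numerator is 955888052326228459513511038256280353796626534577600 + 477944026163114229756755519128140176898313267288800 + 318629350775409486504503679418760117932208844859200 + 238972013081557114878377759564070088449156633644400 + 191177610465245691902702207651256070759325306915520 + 159314675387704743252251839709380058966104422429600 + 136555436046604065644787291179468621970946647796800 + 119486006540778557439188879782035044224578316822200 + 106209783591803162168167893139586705977402948286400 + 95588805232622845951351103825628035379662653457760 + 86898913847838950864864639841480032163329684961600 + 79657337693852371626125919854690029483052211214800 + 73529850178940650731808541404329257984355887275200 + 68277718023302032822393645589734310985473323898400 + 63725870155081897300900735883752023586441768971840 + 59743003270389278719594439891017522112289158411100 + 56228708960366379971383002250369432576272149092800 + 53104891795901581084083946569793352988701474143200 + 50309897490854129448079528329277913357717186030400 + 47794402616311422975675551912814017689831326728880 + 45518478682201355214929097059822873990315549265600 + 43449456923919475432432319920740016081664842480800 + 41560350101140367804935262532881754512896805851200 + 39828668846926185813062959927345014741526105607400 + 38235522093049138380540441530251214151865061383104 + 36764925089470325365904270702164628992177943637600 + 35403261197267720722722631046528901992467649428800 + 34138859011651016411196822794867155492736661949200 + 32961656976766498603914173732975184613676777054400 + 31862935077540948650450367941876011793220884485920 + 30835098462136401919790678653428398509568597889600 + 29871501635194639359797219945508761056144579205550 + 28966304615946316954954879947160010721109894987200 + 28114354480183189985691501125184716288136074546400 + 27311087209320813128957458235893724394189329559360 + 26552445897950790542041973284896676494350737071600 + 25834812225033201608473271304223793345854771204800 + 25154948745427064724039764164638956678858593015200 + 24509950059646883577269513801443085994785295758400 + 23897201308155711487837775956407008844915663364440 + 23314342739664108768622220445275130580405525233600 + 22759239341100677607464548529911436995157774632800 + 22229954705261126965430489261773961716200617083200 + 21724728461959737716216159960370008040832421240400 + 21241956718360632433633578627917341195480589657280 + 20780175050570183902467631266440877256448402925600 + 20338043666515499138585341239495326676523968820800 + 19914334423463092906531479963672507370763052803700 + 19507919435229152234969613025638374567278092542400 + 19117761046524569190270220765125607075932530691552 + 18742902986788793323794334083456477525424049697600 + 18382462544735162682952135351082314496088971818800 + 18035623628796763387047378080307176486728802539200 + 17701630598633860361361315523264450996233824714400 + 17379782769567790172972927968296006432665936992320 + 17069429505825508205598411397433577746368330974600 + 16769965830284709816026509443092637785905728676800 + 16480828488383249301957086866487592306838388527200 + 16201492412308956940906966750106446674519093806400 + 15931467538770474325225183970938005896610442242960 + 15670295939774237041205098987807874652403713681600 + 15417549231068200959895339326714199254784298944800 + 15172826227400451738309699019940957996771849755200 + 14935750817597319679898609972754380528072289602775 + 14705970035788130146361708280865851596871177455040 + 14483152307973158477477439973580005360554947493600 + 14266985855615350141992702063526572444725769172800 + 14057177240091594992845750562592358144068037273200 + 13853450033713455934978420844293918170965601950400 + 13655543604660406564478729117946862197094664779680 + 13463212004594767035401563919102540194318683585600 + 13276222948975395271020986642448338247175368535800 + 13094356881181211774157685455565484298583925131200 + 12917406112516600804236635652111896672927385602400 + 12745174031016379460180147176750404717288353794368 + 12577474372713532362019882082319478339429296507600 + 12414130549691278694980662834497147451904240708800 + 12254975029823441788634756900721542997392647879200 + 12099848763623145057133051117168105744261095374400 + 11948600654077855743918887978203504422457831682220 + 11801087065755906907574210348842967330822549809600 + 11657171369832054384311110222637565290202762616800 + 11516723522002752524259169135617835587911163067200 + 11379619670550338803732274264955718497578887316400 + 11245741792073275994276600450073886515254429818560 + 11114977352630563482715244630886980858100308541600 + 10987218992255499534638057910991728204558925684800 + 10862364230979868858108079980185004020416210620200 + 10740315194676724264196753238834610716816028478400 + 10620978359180316216816789313958670597740294828640 + 10504264311277235818829791629189893997765126753600 + 10390087525285091951233815633220438628224201462800 + 10278366154045467306596892884476132836522865963200 + 10169021833257749569292670619747663338261984410400 + 10061979498170825889615905665855582671543437206080 + 9957167211731546453265739981836253685381526401850 + 9854516003363179994984649878930725296872438500800 + 9753959717614576117484806512819187283639046271200 + 9655434871982105651651626649053336907036631662400 + 9558880523262284595135110382562803537966265345776 + 9464238141843846133797138992636439146501252817600 + 9371451493394396661897167041728238762712024848800 + 9280466527439111257412728526760003434918704219200 + 9191231272367581341476067675541157248044485909400 + 9103695736440271042985819411964574798063109853120 + 9017811814398381693523689040153588243364401269600 + 8933533199310546350593561105198881811183425556800 + 8850815299316930180680657761632225498116912357200 + 8769615158956224399206523286754865631161711326400 + 8689891384783895086486463984148003216332968496160 + 8611604075011067202824423768074597781951590401600 + 8534714752912754102799205698716788873184165487300 + 8459186303771933270031071135011330564571916235200 + 8384982915142354908013254721546318892952864338400 + 8312070020228073560987052506576350902579361170240 = 5091527500112719792808044961210218087834963268132695, so H_115 = 5091527500112719792808044961210218087834963268132695/955888052326228459513511038256280353796626534577600; reducing by gcd(5091527500112719792808044961210218087834963268132695, 955888052326228459513511038256280353796626534577600) = 55 gives 92573227274776723505600817476549419778817513966049/17379782769567790172972927968296006432665936992320 ≈ 5.32649. (The PNT-adjacent estimate ln(115) + γ ≈ 5.32215 matches within O(1/n).)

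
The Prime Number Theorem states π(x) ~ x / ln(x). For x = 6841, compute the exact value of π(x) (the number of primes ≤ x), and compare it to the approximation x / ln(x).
π(6841) = 881;  x/ln(x) ≈ 774.68;  relative error ≈ 12.07%.

Directly count primes up to 6841: π(6841) = 881. The PNT approximation gives 6841/ln(6841) ≈ 6841/8.83069 ≈ 774.68. Relative error (π(x) − x/ln(x)) / π(x) ≈ 12.07%; the approximation is known to undercount slightly (Li(x) is a better estimate).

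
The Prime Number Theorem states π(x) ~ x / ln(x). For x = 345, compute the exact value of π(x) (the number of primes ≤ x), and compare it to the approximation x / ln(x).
π(345) = 68;  x/ln(x) ≈ 59.04;  relative error ≈ 13.18%.

Directly count primes up to 345: π(345) = 68. The PNT approximation gives 345/ln(345) ≈ 345/5.84354 ≈ 59.04. Relative error (π(x) − x/ln(x)) / π(x) ≈ 13.18%; the approximation is known to undercount slightly (Li(x) is a better estimate).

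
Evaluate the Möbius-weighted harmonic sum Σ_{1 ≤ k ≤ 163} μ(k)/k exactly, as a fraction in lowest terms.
Σ μ(k)/k = 74505990747655733376890176919471583349281305895342692670863053/5766152219975951659023630035336134306565384015606066319856068810

Values of μ(k) for 1 ≤ k ≤ 163: μ(1) = 1, μ(2) = -1, μ(3) = -1, μ(5) = -1, μ(6) = 1, μ(7) = -1, μ(10) = 1, μ(11) = -1, μ(13) = -1, μ(14) = 1, μ(15) = 1, μ(17) = -1, μ(19) = -1, μ(21) = 1, μ(22) = 1, μ(23) = -1, μ(26) = 1, μ(29) = -1, μ(30) = -1, μ(31) = -1, μ(33) = 1, μ(34) = 1, μ(35) = 1, μ(37) = -1, μ(38) = 1, μ(39) = 1, μ(41) = -1, μ(42) = -1, μ(43) = -1, μ(46) = 1, μ(47) = -1, μ(51) = 1, μ(53) = -1, μ(55) = 1, μ(57) = 1, μ(58) = 1, μ(59) = -1, μ(61) = -1, μ(62) = 1, μ(65) = 1, μ(66) = -1, μ(67) = -1, μ(69) = 1, μ(70) = -1, μ(71) = -1, μ(73) = -1, μ(74) = 1, μ(77) = 1, μ(78) = -1, μ(79) = -1, μ(82) = 1, μ(83) = -1, μ(85) = 1, μ(86) = 1, μ(87) = 1, μ(89) = -1, μ(91) = 1, μ(93) = 1, μ(94) = 1, μ(95) = 1, μ(97) = -1, μ(101) = -1, μ(102) = -1, μ(103) = -1, μ(105) = -1, μ(106) = 1, μ(107) = -1, μ(109) = -1, μ(110) = -1, μ(111) = 1, μ(113) = -1, μ(114) = -1, μ(115) = 1, μ(118) = 1, μ(119) = 1, μ(122) = 1, μ(123) = 1, μ(127) = -1, μ(129) = 1, μ(130) = -1, μ(131) = -1, μ(133) = 1, μ(134) = 1, μ(137) = -1, μ(138) = -1, μ(139) = -1, μ(141) = 1, μ(142) = 1, μ(143) = 1, μ(145) = 1, μ(146) = 1, μ(149) = -1, μ(151) = -1, μ(154) = -1, μ(155) = 1, μ(157) = -1, μ(158) = 1, μ(159) = 1, μ(161) = 1, μ(163) = -1, with μ = 0 on non-squarefree integers. Summing μ(k)/k for k where μ(k) ≠ 0 gives 74505990747655733376890176919471583349281305895342692670863053/5766152219975951659023630035336134306565384015606066319856068810 ≈ 0.0129. (PNT ⟺ this sum → 0 as n → ∞.)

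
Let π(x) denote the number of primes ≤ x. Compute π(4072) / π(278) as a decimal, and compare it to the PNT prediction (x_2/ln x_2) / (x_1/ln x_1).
π(4072)/π(278) = 560/59 ≈ 9.4915;  PNT prediction ≈ 9.9172.

π(278) = 59 and π(4072) = 560, so π(4072)/π(278) ≈ 9.4915. The PNT-predicted ratio is (4072/ln(4072)) / (278/ln(278)) ≈ 9.9172. The two agree to within a few percent, as expected.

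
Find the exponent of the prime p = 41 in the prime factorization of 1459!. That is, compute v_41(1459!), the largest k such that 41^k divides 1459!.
v_41(1459!) = 35

Legendre's formula: v_p(n!) = Σ_{k ≥ 1} ⌊n / p^k⌋. For p = 41, n = 1459, the terms are:
  ⌊1459/41^1⌋ = ⌊1459/41⌋ = 35
(the next term ⌊1459/41^2⌋ = 0, terminating the sum). Summing: v_41(1459!) = 35 = 35.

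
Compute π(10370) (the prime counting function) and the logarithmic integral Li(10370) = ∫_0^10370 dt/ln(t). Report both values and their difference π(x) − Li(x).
π(10370) = 1272;  Li(10370) ≈ 1286.23;  π(x) − Li(x) ≈ -14.23.

Direct count of primes ≤ 10370 gives π(10370) = 1272. Numerical evaluation of the logarithmic integral gives Li(10370) ≈ 1286.23. The difference π(x) − Li(x) ≈ -14.23 is typically negative for small/moderate x (Li(x) overestimates), though Littlewood's theorem shows this sign changes infinitely often.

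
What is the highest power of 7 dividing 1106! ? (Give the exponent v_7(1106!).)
v_7(1106!) = 183

Legendre's formula: v_p(n!) = Σ_{k ≥ 1} ⌊n / p^k⌋. For p = 7, n = 1106, the terms are:
  ⌊1106/7^1⌋ = ⌊1106/7⌋ = 158
  ⌊1106/7^2⌋ = ⌊1106/49⌋ = 22
  ⌊1106/7^3⌋ = ⌊1106/343⌋ = 3
(the next term ⌊1106/7^4⌋ = 0, terminating the sum). Summing: v_7(1106!) = 158 + 22 + 3 = 183.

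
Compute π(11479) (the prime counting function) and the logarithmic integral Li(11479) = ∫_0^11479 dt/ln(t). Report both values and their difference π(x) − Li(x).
π(11479) = 1383;  Li(11479) ≈ 1405.50;  π(x) − Li(x) ≈ -22.50.

Direct count of primes ≤ 11479 gives π(11479) = 1383. Numerical evaluation of the logarithmic integral gives Li(11479) ≈ 1405.50. The difference π(x) − Li(x) ≈ -22.50 is typically negative for small/moderate x (Li(x) overestimates), though Littlewood's theorem shows this sign changes infinitely often.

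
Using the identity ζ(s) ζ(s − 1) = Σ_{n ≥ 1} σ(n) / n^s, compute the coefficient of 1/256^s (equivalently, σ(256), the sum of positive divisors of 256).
σ(256) = 511

In the product (Σ m^0/m^s)(Σ k / k^s) = Σ (Σ_{d | n} d) / n^s, the coefficient of 1/n^s is σ(n) = Σ_{d | n} d. For n = 256, divisors are [1, 2, 4, 8, 16, 32, 64, 128, 256]; summing: σ(256) = 511.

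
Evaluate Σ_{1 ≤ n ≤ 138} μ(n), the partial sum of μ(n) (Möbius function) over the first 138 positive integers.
Σ_{n ≤ 138} μ(n) = -3

Compute μ(n) for each 1 ≤ n ≤ 138: μ(1) = 1, μ(2) = -1, μ(3) = -1, μ(4) = 0, μ(5) = -1, μ(6) = 1, μ(7) = -1, μ(8) = 0, μ(9) = 0, μ(10) = 1, μ(11) = -1, μ(12) = 0, μ(13) = -1, μ(14) = 1, μ(15) = 1, μ(16) = 0, μ(17) = -1, μ(18) = 0, μ(19) = -1, μ(20) = 0, μ(21) = 1, μ(22) = 1, μ(23) = -1, μ(24) = 0, μ(25) = 0, μ(26) = 1, μ(27) = 0, μ(28) = 0, μ(29) = -1, μ(30) = -1, μ(31) = -1, μ(32) = 0, μ(33) = 1, μ(34) = 1, μ(35) = 1, μ(36) = 0, μ(37) = -1, μ(38) = 1, μ(39) = 1, μ(40) = 0, μ(41) = -1, μ(42) = -1, μ(43) = -1, μ(44) = 0, μ(45) = 0, μ(46) = 1, μ(47) = -1, μ(48) = 0, μ(49) = 0, μ(50) = 0, μ(51) = 1, μ(52) = 0, μ(53) = -1, μ(54) = 0, μ(55) = 1, μ(56) = 0, μ(57) = 1, μ(58) = 1, μ(59) = -1, μ(60) = 0, μ(61) = -1, μ(62) = 1, μ(63) = 0, μ(64) = 0, μ(65) = 1, μ(66) = -1, μ(67) = -1, μ(68) = 0, μ(69) = 1, μ(70) = -1, μ(71) = -1, μ(72) = 0, μ(73) = -1, μ(74) = 1, μ(75) = 0, μ(76) = 0, μ(77) = 1, μ(78) = -1, μ(79) = -1, μ(80) = 0, μ(81) = 0, μ(82) = 1, μ(83) = -1, μ(84) = 0, μ(85) = 1, μ(86) = 1, μ(87) = 1, μ(88) = 0, μ(89) = -1, μ(90) = 0, μ(91) = 1, μ(92) = 0, μ(93) = 1, μ(94) = 1, μ(95) = 1, μ(96) = 0, μ(97) = -1, μ(98) = 0, μ(99) = 0, μ(100) = 0, μ(101) = -1, μ(102) = -1, μ(103) = -1, μ(104) = 0, μ(105) = -1, μ(106) = 1, μ(107) = -1, μ(108) = 0, μ(109) = -1, μ(110) = -1, μ(111) = 1, μ(112) = 0, μ(113) = -1, μ(114) = -1, μ(115) = 1, μ(116) = 0, μ(117) = 0, μ(118) = 1, μ(119) = 1, μ(120) = 0, μ(121) = 0, μ(122) = 1, μ(123) = 1, μ(124) = 0, μ(125) = 0, μ(126) = 0, μ(127) = -1, μ(128) = 0, μ(129) = 1, μ(130) = -1, μ(131) = -1, μ(132) = 0, μ(133) = 1, μ(134) = 1, μ(135) = 0, μ(136) = 0, μ(137) = -1, μ(138) = -1. Summing all 138 values: -3. (Mertens function M(x) = Σ_{n ≤ x} μ(n); on average M(x) should be small (PNT ⟺ M(x) = o(x)).)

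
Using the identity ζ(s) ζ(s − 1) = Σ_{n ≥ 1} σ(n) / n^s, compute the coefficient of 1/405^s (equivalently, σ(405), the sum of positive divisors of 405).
σ(405) = 726

In the product (Σ m^0/m^s)(Σ k / k^s) = Σ (Σ_{d | n} d) / n^s, the coefficient of 1/n^s is σ(n) = Σ_{d | n} d. For n = 405, divisors are [1, 3, 5, 9, 15, 27, 45, 81, 135, 405]; summing: σ(405) = 726.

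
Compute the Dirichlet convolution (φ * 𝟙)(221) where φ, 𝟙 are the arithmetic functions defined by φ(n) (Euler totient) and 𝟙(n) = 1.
(φ * 𝟙)(221) = 221

Divisors of 221: [1, 13, 17, 221]. For each d | 221:
  d = 1: φ(1) · 𝟙(221/1) = 1 · 1 = 1
  d = 13: φ(13) · 𝟙(221/13) = 12 · 1 = 12
  d = 17: φ(17) · 𝟙(221/17) = 16 · 1 = 16
  d = 221: φ(221) · 𝟙(221/221) = 192 · 1 = 192
Summing: (φ * 𝟙)(221) = 1 + 12 + 16 + 192 = 221.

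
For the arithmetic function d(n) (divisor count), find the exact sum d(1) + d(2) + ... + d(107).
Σ_{n ≤ 107} d(n) = 516

Compute d(n) for each 1 ≤ n ≤ 107: d(1) = 1, d(2) = 2, d(3) = 2, d(4) = 3, d(5) = 2, d(6) = 4, d(7) = 2, d(8) = 4, d(9) = 3, d(10) = 4, d(11) = 2, d(12) = 6, d(13) = 2, d(14) = 4, d(15) = 4, d(16) = 5, d(17) = 2, d(18) = 6, d(19) = 2, d(20) = 6, d(21) = 4, d(22) = 4, d(23) = 2, d(24) = 8, d(25) = 3, d(26) = 4, d(27) = 4, d(28) = 6, d(29) = 2, d(30) = 8, d(31) = 2, d(32) = 6, d(33) = 4, d(34) = 4, d(35) = 4, d(36) = 9, d(37) = 2, d(38) = 4, d(39) = 4, d(40) = 8, d(41) = 2, d(42) = 8, d(43) = 2, d(44) = 6, d(45) = 6, d(46) = 4, d(47) = 2, d(48) = 10, d(49) = 3, d(50) = 6, d(51) = 4, d(52) = 6, d(53) = 2, d(54) = 8, d(55) = 4, d(56) = 8, d(57) = 4, d(58) = 4, d(59) = 2, d(60) = 12, d(61) = 2, d(62) = 4, d(63) = 6, d(64) = 7, d(65) = 4, d(66) = 8, d(67) = 2, d(68) = 6, d(69) = 4, d(70) = 8, d(71) = 2, d(72) = 12, d(73) = 2, d(74) = 4, d(75) = 6, d(76) = 6, d(77) = 4, d(78) = 8, d(79) = 2, d(80) = 10, d(81) = 5, d(82) = 4, d(83) = 2, d(84) = 12, d(85) = 4, d(86) = 4, d(87) = 4, d(88) = 8, d(89) = 2, d(90) = 12, d(91) = 4, d(92) = 6, d(93) = 4, d(94) = 4, d(95) = 4, d(96) = 12, d(97) = 2, d(98) = 6, d(99) = 6, d(100) = 9, d(101) = 2, d(102) = 8, d(103) = 2, d(104) = 8, d(105) = 8, d(106) = 4, d(107) = 2. Summing all 107 values: 516. (Dirichlet's divisor formula: Σ_{n ≤ x} d(n) = x ln(x) + (2γ − 1) x + O(√x). For x = 107, the asymptotic estimate is ≈ 516.52.)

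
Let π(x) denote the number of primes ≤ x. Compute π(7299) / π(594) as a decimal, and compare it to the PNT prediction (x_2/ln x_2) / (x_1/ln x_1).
π(7299)/π(594) = 930/108 ≈ 8.6111;  PNT prediction ≈ 8.8226.

π(594) = 108 and π(7299) = 930, so π(7299)/π(594) ≈ 8.6111. The PNT-predicted ratio is (7299/ln(7299)) / (594/ln(594)) ≈ 8.8226. The two agree to within a few percent, as expected.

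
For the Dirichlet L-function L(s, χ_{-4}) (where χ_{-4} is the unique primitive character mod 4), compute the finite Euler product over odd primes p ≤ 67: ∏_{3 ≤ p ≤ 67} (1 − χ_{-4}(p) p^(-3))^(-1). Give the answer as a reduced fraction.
∏ = 497044101252700953274063170881740849527845657594881/512972994773739111227016105418519405174088647311360

The odd primes p ≤ 67 are [3, 5, 7, 11, 13, 17, 19, 23, 29, 31, 37, 41, 43, 47, 53, 59, 61, 67]. For each, χ(p) = 1 if p ≡ 1 mod 4, χ(p) = −1 if p ≡ 3 mod 4. Taking (1 − χ(p)/p^3)^(-1) = p^3/(p^3 − χ(p)): (1 − (-1)/3^3)^(-1) · (1 − (1)/5^3)^(-1) · (1 − (-1)/7^3)^(-1) · (1 − (-1)/11^3)^(-1) · (1 − (1)/13^3)^(-1) · (1 − (1)/17^3)^(-1) · (1 − (-1)/19^3)^(-1) · (1 − (-1)/23^3)^(-1) · (1 − (1)/29^3)^(-1) · (1 − (-1)/31^3)^(-1) · (1 − (1)/37^3)^(-1) · (1 − (1)/41^3)^(-1) · (1 − (-1)/43^3)^(-1) · (1 − (-1)/47^3)^(-1) · (1 − (1)/53^3)^(-1) · (1 − (-1)/59^3)^(-1) · (1 − (1)/61^3)^(-1) · (1 − (-1)/67^3)^(-1) = 497044101252700953274063170881740849527845657594881/512972994773739111227016105418519405174088647311360.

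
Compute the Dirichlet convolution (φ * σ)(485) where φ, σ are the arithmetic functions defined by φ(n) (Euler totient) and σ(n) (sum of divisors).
(φ * σ)(485) = 1940

Divisors of 485: [1, 5, 97, 485]. For each d | 485:
  d = 1: φ(1) · σ(485/1) = 1 · 588 = 588
  d = 5: φ(5) · σ(485/5) = 4 · 98 = 392
  d = 97: φ(97) · σ(485/97) = 96 · 6 = 576
  d = 485: φ(485) · σ(485/485) = 384 · 1 = 384
Summing: (φ * σ)(485) = 588 + 392 + 576 + 384 = 1940.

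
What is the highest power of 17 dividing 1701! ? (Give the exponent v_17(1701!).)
v_17(1701!) = 105

Legendre's formula: v_p(n!) = Σ_{k ≥ 1} ⌊n / p^k⌋. For p = 17, n = 1701, the terms are:
  ⌊1701/17^1⌋ = ⌊1701/17⌋ = 100
  ⌊1701/17^2⌋ = ⌊1701/289⌋ = 5
(the next term ⌊1701/17^3⌋ = 0, terminating the sum). Summing: v_17(1701!) = 100 + 5 = 105.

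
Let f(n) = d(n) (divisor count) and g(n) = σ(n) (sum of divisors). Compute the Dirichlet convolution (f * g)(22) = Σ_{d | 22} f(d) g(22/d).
(d * σ)(22) = 70

Divisors of 22: [1, 2, 11, 22]. For each d | 22:
  d = 1: d(1) · σ(22/1) = 1 · 36 = 36
  d = 2: d(2) · σ(22/2) = 2 · 12 = 24
  d = 11: d(11) · σ(22/11) = 2 · 3 = 6
  d = 22: d(22) · σ(22/22) = 4 · 1 = 4
Summing: (d * σ)(22) = 36 + 24 + 6 + 4 = 70.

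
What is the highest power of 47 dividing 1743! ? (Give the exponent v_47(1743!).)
v_47(1743!) = 37

Legendre's formula: v_p(n!) = Σ_{k ≥ 1} ⌊n / p^k⌋. For p = 47, n = 1743, the terms are:
  ⌊1743/47^1⌋ = ⌊1743/47⌋ = 37
(the next term ⌊1743/47^2⌋ = 0, terminating the sum). Summing: v_47(1743!) = 37 = 37.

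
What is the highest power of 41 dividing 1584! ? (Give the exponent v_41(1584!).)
v_41(1584!) = 38

Legendre's formula: v_p(n!) = Σ_{k ≥ 1} ⌊n / p^k⌋. For p = 41, n = 1584, the terms are:
  ⌊1584/41^1⌋ = ⌊1584/41⌋ = 38
(the next term ⌊1584/41^2⌋ = 0, terminating the sum). Summing: v_41(1584!) = 38 = 38.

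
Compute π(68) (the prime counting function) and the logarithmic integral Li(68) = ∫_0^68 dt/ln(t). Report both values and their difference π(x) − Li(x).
π(68) = 19;  Li(68) ≈ 22.89;  π(x) − Li(x) ≈ -3.89.

Direct count of primes ≤ 68 gives π(68) = 19. Numerical evaluation of the logarithmic integral gives Li(68) ≈ 22.89. The difference π(x) − Li(x) ≈ -3.89 is typically negative for small/moderate x (Li(x) overestimates), though Littlewood's theorem shows this sign changes infinitely often.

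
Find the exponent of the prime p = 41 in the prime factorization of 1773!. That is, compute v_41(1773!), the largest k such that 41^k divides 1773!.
v_41(1773!) = 44

Legendre's formula: v_p(n!) = Σ_{k ≥ 1} ⌊n / p^k⌋. For p = 41, n = 1773, the terms are:
  ⌊1773/41^1⌋ = ⌊1773/41⌋ = 43
  ⌊1773/41^2⌋ = ⌊1773/1681⌋ = 1
(the next term ⌊1773/41^3⌋ = 0, terminating the sum). Summing: v_41(1773!) = 43 + 1 = 44.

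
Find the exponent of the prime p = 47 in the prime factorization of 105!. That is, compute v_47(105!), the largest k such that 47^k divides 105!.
v_47(105!) = 2

Legendre's formula: v_p(n!) = Σ_{k ≥ 1} ⌊n / p^k⌋. For p = 47, n = 105, the terms are:
  ⌊105/47^1⌋ = ⌊105/47⌋ = 2
(the next term ⌊105/47^2⌋ = 0, terminating the sum). Summing: v_47(105!) = 2 = 2.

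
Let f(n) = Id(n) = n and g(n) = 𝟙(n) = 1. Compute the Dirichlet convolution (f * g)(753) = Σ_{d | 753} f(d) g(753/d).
(Id * 𝟙)(753) = 1008

Divisors of 753: [1, 3, 251, 753]. For each d | 753:
  d = 1: Id(1) · 𝟙(753/1) = 1 · 1 = 1
  d = 3: Id(3) · 𝟙(753/3) = 3 · 1 = 3
  d = 251: Id(251) · 𝟙(753/251) = 251 · 1 = 251
  d = 753: Id(753) · 𝟙(753/753) = 753 · 1 = 753
Summing: (Id * 𝟙)(753) = 1 + 3 + 251 + 753 = 1008.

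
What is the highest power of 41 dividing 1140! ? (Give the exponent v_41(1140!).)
v_41(1140!) = 27

Legendre's formula: v_p(n!) = Σ_{k ≥ 1} ⌊n / p^k⌋. For p = 41, n = 1140, the terms are:
  ⌊1140/41^1⌋ = ⌊1140/41⌋ = 27
(the next term ⌊1140/41^2⌋ = 0, terminating the sum). Summing: v_41(1140!) = 27 = 27.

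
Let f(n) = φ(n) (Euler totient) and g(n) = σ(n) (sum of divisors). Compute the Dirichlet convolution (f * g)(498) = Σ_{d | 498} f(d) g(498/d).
(φ * σ)(498) = 3984

Divisors of 498: [1, 2, 3, 6, 83, 166, 249, 498]. For each d | 498:
  d = 1: φ(1) · σ(498/1) = 1 · 1008 = 1008
  d = 2: φ(2) · σ(498/2) = 1 · 336 = 336
  d = 3: φ(3) · σ(498/3) = 2 · 252 = 504
  d = 6: φ(6) · σ(498/6) = 2 · 84 = 168
  d = 83: φ(83) · σ(498/83) = 82 · 12 = 984
  d = 166: φ(166) · σ(498/166) = 82 · 4 = 328
  d = 249: φ(249) · σ(498/249) = 164 · 3 = 492
  d = 498: φ(498) · σ(498/498) = 164 · 1 = 164
Summing: (φ * σ)(498) = 1008 + 336 + 504 + 168 + 984 + 328 + 492 + 164 = 3984.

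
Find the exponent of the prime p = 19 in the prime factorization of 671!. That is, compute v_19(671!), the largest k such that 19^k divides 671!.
v_19(671!) = 36

Legendre's formula: v_p(n!) = Σ_{k ≥ 1} ⌊n / p^k⌋. For p = 19, n = 671, the terms are:
  ⌊671/19^1⌋ = ⌊671/19⌋ = 35
  ⌊671/19^2⌋ = ⌊671/361⌋ = 1
(the next term ⌊671/19^3⌋ = 0, terminating the sum). Summing: v_19(671!) = 35 + 1 = 36.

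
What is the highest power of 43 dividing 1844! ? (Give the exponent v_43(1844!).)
v_43(1844!) = 42

Legendre's formula: v_p(n!) = Σ_{k ≥ 1} ⌊n / p^k⌋. For p = 43, n = 1844, the terms are:
  ⌊1844/43^1⌋ = ⌊1844/43⌋ = 42
(the next term ⌊1844/43^2⌋ = 0, terminating the sum). Summing: v_43(1844!) = 42 = 42.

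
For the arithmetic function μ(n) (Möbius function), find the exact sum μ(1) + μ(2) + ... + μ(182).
Σ_{n ≤ 182} μ(n) = -5

Compute μ(n) for each 1 ≤ n ≤ 182: μ(1) = 1, μ(2) = -1, μ(3) = -1, μ(4) = 0, μ(5) = -1, μ(6) = 1, μ(7) = -1, μ(8) = 0, μ(9) = 0, μ(10) = 1, μ(11) = -1, μ(12) = 0, μ(13) = -1, μ(14) = 1, μ(15) = 1, μ(16) = 0, μ(17) = -1, μ(18) = 0, μ(19) = -1, μ(20) = 0, μ(21) = 1, μ(22) = 1, μ(23) = -1, μ(24) = 0, μ(25) = 0, μ(26) = 1, μ(27) = 0, μ(28) = 0, μ(29) = -1, μ(30) = -1, μ(31) = -1, μ(32) = 0, μ(33) = 1, μ(34) = 1, μ(35) = 1, μ(36) = 0, μ(37) = -1, μ(38) = 1, μ(39) = 1, μ(40) = 0, μ(41) = -1, μ(42) = -1, μ(43) = -1, μ(44) = 0, μ(45) = 0, μ(46) = 1, μ(47) = -1, μ(48) = 0, μ(49) = 0, μ(50) = 0, μ(51) = 1, μ(52) = 0, μ(53) = -1, μ(54) = 0, μ(55) = 1, μ(56) = 0, μ(57) = 1, μ(58) = 1, μ(59) = -1, μ(60) = 0, μ(61) = -1, μ(62) = 1, μ(63) = 0, μ(64) = 0, μ(65) = 1, μ(66) = -1, μ(67) = -1, μ(68) = 0, μ(69) = 1, μ(70) = -1, μ(71) = -1, μ(72) = 0, μ(73) = -1, μ(74) = 1, μ(75) = 0, μ(76) = 0, μ(77) = 1, μ(78) = -1, μ(79) = -1, μ(80) = 0, μ(81) = 0, μ(82) = 1, μ(83) = -1, μ(84) = 0, μ(85) = 1, μ(86) = 1, μ(87) = 1, μ(88) = 0, μ(89) = -1, μ(90) = 0, μ(91) = 1, μ(92) = 0, μ(93) = 1, μ(94) = 1, μ(95) = 1, μ(96) = 0, μ(97) = -1, μ(98) = 0, μ(99) = 0, μ(100) = 0, μ(101) = -1, μ(102) = -1, μ(103) = -1, μ(104) = 0, μ(105) = -1, μ(106) = 1, μ(107) = -1, μ(108) = 0, μ(109) = -1, μ(110) = -1, μ(111) = 1, μ(112) = 0, μ(113) = -1, μ(114) = -1, μ(115) = 1, μ(116) = 0, μ(117) = 0, μ(118) = 1, μ(119) = 1, μ(120) = 0, μ(121) = 0, μ(122) = 1, μ(123) = 1, μ(124) = 0, μ(125) = 0, μ(126) = 0, μ(127) = -1, μ(128) = 0, μ(129) = 1, μ(130) = -1, μ(131) = -1, μ(132) = 0, μ(133) = 1, μ(134) = 1, μ(135) = 0, μ(136) = 0, μ(137) = -1, μ(138) = -1, μ(139) = -1, μ(140) = 0, μ(141) = 1, μ(142) = 1, μ(143) = 1, μ(144) = 0, μ(145) = 1, μ(146) = 1, μ(147) = 0, μ(148) = 0, μ(149) = -1, μ(150) = 0, μ(151) = -1, μ(152) = 0, μ(153) = 0, μ(154) = -1, μ(155) = 1, μ(156) = 0, μ(157) = -1, μ(158) = 1, μ(159) = 1, μ(160) = 0, μ(161) = 1, μ(162) = 0, μ(163) = -1, μ(164) = 0, μ(165) = -1, μ(166) = 1, μ(167) = -1, μ(168) = 0, μ(169) = 0, μ(170) = -1, μ(171) = 0, μ(172) = 0, μ(173) = -1, μ(174) = -1, μ(175) = 0, μ(176) = 0, μ(177) = 1, μ(178) = 1, μ(179) = -1, μ(180) = 0, μ(181) = -1, μ(182) = -1. Summing all 182 values: -5. (Mertens function M(x) = Σ_{n ≤ x} μ(n); on average M(x) should be small (PNT ⟺ M(x) = o(x)).)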